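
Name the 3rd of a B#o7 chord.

D#

B#o7 is built on B#; its 3rd is a minor 3rd above the root.
A third above B uses the letter D, and the minor 3rd above B# is D#.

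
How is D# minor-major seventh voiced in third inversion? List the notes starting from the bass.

C## D# F# A#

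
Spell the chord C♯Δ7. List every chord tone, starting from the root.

C#, E#, G#, B#

C♯Δ7 is a major seventh built on C#.
C# — root
E# — major 3rd
G# — perfect 5th
B# — major 7th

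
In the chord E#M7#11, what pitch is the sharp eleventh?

Root of E#M7#11 = E#. The 11th is an augmented 11th: E# up an augmented 11th → A##.

A##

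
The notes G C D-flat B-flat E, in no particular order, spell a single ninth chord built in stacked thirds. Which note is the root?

C

Stacking in thirds gives C – E – G – B-flat – D-flat, so C is the root — C dominant seventh flat nine.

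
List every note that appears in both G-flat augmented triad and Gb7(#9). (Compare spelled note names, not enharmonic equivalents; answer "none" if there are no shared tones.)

G-flat augmented triad: Gb Bb D
Gb7(#9): Gb Bb Db Fb A
Common to both → Gb, Bb.

Gb, Bb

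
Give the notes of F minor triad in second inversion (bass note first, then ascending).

F minor triad = F–A♭–C; second inversion → fifth (C) lowest.

C  F  A♭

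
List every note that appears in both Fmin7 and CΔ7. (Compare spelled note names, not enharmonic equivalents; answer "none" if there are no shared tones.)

C

Fmin7 = F, Ab, C, Eb.
CΔ7 = C, E, G, B.
Shared: C.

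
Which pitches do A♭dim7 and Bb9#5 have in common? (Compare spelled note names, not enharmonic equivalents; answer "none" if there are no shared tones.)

Ab

A♭dim7 = Ab, Cb, Ebb, Gbb.
Bb9#5 = Bb, D, F#, Ab, C.
Shared: Ab.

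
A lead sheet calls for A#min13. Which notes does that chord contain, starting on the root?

Root A♯, quality minor thirteenth:
root → A♯
3rd (minor 3rd) → C♯
5th (perfect 5th) → E♯
7th (minor 7th) → G♯
9th (major 9th) → B♯
11th (perfect 11th) → D♯
13th (major 13th) → F𝄪

A♯, C♯, E♯, G♯, B♯, D♯, F𝄪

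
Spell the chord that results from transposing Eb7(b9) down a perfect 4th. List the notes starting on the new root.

B♭, D, F, A♭, C♭

E♭ down a perfect 4th → B♭. New chord: B♭ dominant seventh flat nine.
Root: B♭
Major 3rd (3rd): D
Perfect 5th (5th): F
Minor 7th (7th): A♭
Minor 9th (9th): C♭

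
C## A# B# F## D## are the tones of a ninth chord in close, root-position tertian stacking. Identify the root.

Stacking in thirds gives B# – D## – F## – A# – C##, so B# is the root — B# dominant ninth.

B#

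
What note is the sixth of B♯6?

B♯6 is built on B#; its 6th is a major 6th above the root.
A sixth above B uses the letter G, and the major 6th above B# is G##.

G##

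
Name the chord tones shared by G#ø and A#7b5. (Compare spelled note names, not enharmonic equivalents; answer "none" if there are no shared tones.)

G#

G#ø: G# B D F#
A#7b5: A# C## E G#
Common to both → G#.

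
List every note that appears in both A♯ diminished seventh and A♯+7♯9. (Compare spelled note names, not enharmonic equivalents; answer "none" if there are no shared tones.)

A#

A♯ diminished seventh: A# C# E G
A♯+7♯9: A# C## E## G# B##
Common to both → A#.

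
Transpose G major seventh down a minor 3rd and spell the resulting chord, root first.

A minor 3rd down from G is E, so the new chord is E major seventh.
Root: E
Major 3rd (3rd): G#
Perfect 5th (5th): B
Major 7th (7th): D#

E, G#, B, D#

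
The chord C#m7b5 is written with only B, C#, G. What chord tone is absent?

E

C#m7b5 = C#, E, G, B. The voicing lacks the 3rd (minor 3rd), E.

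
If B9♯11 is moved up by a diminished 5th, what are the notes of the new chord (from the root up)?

F, A, C, E♭, G, B

A diminished 5th up from B is F, so the new chord is F dominant ninth sharp eleven.
- root: F
- major 3rd: A
- perfect 5th: C
- minor 7th: E♭
- major 9th: G
- augmented 11th: B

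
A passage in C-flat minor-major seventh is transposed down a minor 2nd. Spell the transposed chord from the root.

Transposed root: C-flat → B-flat (minor 2nd down). So we spell B-flat minor-major seventh:
Root: B-flat
Minor 3rd (3rd): D-flat
Perfect 5th (5th): F
Major 7th (7th): A

B-flat – D-flat – F – A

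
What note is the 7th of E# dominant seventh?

Root of E# dominant seventh = E-sharp. The 7th is a minor 7th: E-sharp up a minor 7th → D-sharp.

D-sharp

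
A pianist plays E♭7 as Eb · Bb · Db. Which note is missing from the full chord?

E♭7 = Eb, G, Bb, Db. The voicing lacks the 3rd (major 3rd), G.

G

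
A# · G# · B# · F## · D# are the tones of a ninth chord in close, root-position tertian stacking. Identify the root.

Arranged so that each adjacent pair is a third by letter name: G# – B# – D# – F## – A#.
The bottom of that stack, G#, is the root (this is G# major ninth).

G#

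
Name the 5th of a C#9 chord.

G#

Root of C#9 = C#. The 5th is a perfect 5th: C# up a perfect 5th → G#.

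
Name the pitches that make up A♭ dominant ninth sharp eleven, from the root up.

A♭ dominant ninth sharp eleven: dominant ninth sharp eleven on Ab.
- root: Ab
- major 3rd: C
- perfect 5th: Eb
- minor 7th: Gb
- major 9th: Bb
- augmented 11th: D

Ab C Eb Gb Bb D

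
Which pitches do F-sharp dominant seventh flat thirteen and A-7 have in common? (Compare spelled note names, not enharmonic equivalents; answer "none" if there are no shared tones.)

E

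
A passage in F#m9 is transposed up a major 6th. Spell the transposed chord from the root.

D#  F#  A#  C#  E#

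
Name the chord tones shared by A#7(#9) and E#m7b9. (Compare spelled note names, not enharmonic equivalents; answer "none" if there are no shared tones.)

A#7(#9): A♯ C𝄪 E♯ G♯ B𝄪
E#m7b9: E♯ G♯ B♯ D♯ F♯
Common to both → E♯, G♯.

E♯, G♯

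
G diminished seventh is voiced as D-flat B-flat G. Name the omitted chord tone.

The full G diminished seventh chord is G, B-flat, D-flat, F-flat.
Comparing with the voicing, the diminished 7th (7th) — F-flat — is absent.

F-flat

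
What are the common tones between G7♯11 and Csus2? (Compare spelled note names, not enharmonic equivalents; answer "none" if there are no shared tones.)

G – D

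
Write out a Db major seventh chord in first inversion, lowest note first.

In root position, Db major seventh is Db–F–Ab–C.
First inversion puts the third (F) in the bass.

F, Ab, C, Db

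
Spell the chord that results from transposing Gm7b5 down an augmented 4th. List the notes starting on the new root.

G down an augmented 4th → D♭. New chord: D♭ half-diminished seventh.
D♭ — root
F♭ — minor 3rd
A𝄫 — diminished 5th
C♭ — minor 7th

D♭, F♭, A𝄫, C♭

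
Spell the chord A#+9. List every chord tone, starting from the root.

A# C## E## G# B#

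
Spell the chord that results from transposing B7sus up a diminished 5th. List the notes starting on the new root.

F, B♭, C, E♭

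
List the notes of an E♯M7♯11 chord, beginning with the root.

E♯M7♯11 is a major seventh sharp eleven built on E#.
- root: E#
- major 3rd: G##
- perfect 5th: B#
- major 7th: D##
- augmented 11th: A##

E#, G##, B#, D##, A##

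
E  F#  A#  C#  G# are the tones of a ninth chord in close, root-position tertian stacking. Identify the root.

F#

Stacking in thirds gives F# – A# – C# – E – G#, so F# is the root — F# dominant ninth.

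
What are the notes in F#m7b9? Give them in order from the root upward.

F#m7b9: minor seventh flat nine on F#.
- root: F#
- minor 3rd: A
- perfect 5th: C#
- minor 7th: E
- minor 9th: G

F#  A  C#  E  G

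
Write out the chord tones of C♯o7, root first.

C♯o7 is a diminished seventh built on C#.
C# — root
E — minor 3rd
G — diminished 5th
Bb — diminished 7th

C# – E – G – Bb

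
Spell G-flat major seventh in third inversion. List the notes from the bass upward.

F Gb Bb Db

G-flat major seventh = Gb–Bb–Db–F; third inversion → seventh (F) lowest.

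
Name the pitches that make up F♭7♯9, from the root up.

Root Fb, quality dominant seventh sharp nine:
Fb — root
Ab — major 3rd
Cb — perfect 5th
Ebb — minor 7th
G — augmented 9th

Fb, Ab, Cb, Ebb, G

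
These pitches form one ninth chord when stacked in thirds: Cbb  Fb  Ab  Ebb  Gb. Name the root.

Fb

Arranged so that each adjacent pair is a third by letter name: Fb – Ab – Cbb – Ebb – Gb.
The bottom of that stack, Fb, is the root (this is Fb dominant ninth flat five).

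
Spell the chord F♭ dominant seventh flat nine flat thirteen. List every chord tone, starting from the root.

Root Fb, quality dominant seventh flat nine flat thirteen:
- root: Fb
- major 3rd: Ab
- perfect 5th: Cb
- minor 7th: Ebb
- minor 9th: Gbb
- minor 13th: Dbb

Fb – Ab – Cb – Ebb – Gbb – Dbb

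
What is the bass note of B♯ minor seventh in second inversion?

B♯ minor seventh in root position is B-sharp–D-sharp–F-double-sharp–A-sharp.
Second inversion places the fifth in the bass, which is F-double-sharp.

F-double-sharp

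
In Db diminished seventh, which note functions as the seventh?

C-double-flat

Root of Db diminished seventh = D-flat. The 7th is a diminished 7th: D-flat up a diminished 7th → C-double-flat.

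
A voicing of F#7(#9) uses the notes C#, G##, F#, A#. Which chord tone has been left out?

The full F#7(#9) chord is F#, A#, C#, E, G##.
Comparing with the voicing, the minor 7th (7th) — E — is absent.

E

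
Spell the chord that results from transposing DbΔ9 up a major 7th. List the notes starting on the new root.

C, E, G, B, D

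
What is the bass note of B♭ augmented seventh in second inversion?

B♭ augmented seventh in root position is Bb–D–F#–Ab.
Second inversion places the fifth in the bass, which is F#.

F#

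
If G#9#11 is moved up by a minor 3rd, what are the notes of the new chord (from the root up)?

A minor 3rd up from G# is B, so the new chord is B dominant ninth sharp eleven.
B — root
D# — major 3rd
F# — perfect 5th
A — minor 7th
C# — major 9th
E# — augmented 11th

B  D#  F#  A  C#  E#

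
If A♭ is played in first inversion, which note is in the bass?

C

A♭ = Ab–C–Eb. First inversion → third in the bass = C.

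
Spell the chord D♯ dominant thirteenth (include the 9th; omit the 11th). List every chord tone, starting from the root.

D# F## A# C# E# B#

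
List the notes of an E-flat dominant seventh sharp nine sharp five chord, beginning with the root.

E-flat, G, B, D-flat, F-sharp

Root E-flat, quality dominant seventh sharp nine sharp five:
root → E-flat
3rd (major 3rd) → G
5th (augmented 5th) → B
7th (minor 7th) → D-flat
9th (augmented 9th) → F-sharp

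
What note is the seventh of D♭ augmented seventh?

C♭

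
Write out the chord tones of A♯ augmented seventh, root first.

A-sharp, C-double-sharp, E-double-sharp, G-sharp

A♯ augmented seventh is an augmented seventh built on A-sharp.
- root: A-sharp
- major 3rd: C-double-sharp
- augmented 5th: E-double-sharp
- minor 7th: G-sharp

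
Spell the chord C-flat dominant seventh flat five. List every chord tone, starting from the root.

Cb Eb Gbb Bbb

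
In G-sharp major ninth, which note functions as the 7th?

G-sharp major ninth is built on G-sharp; its 7th is a major 7th above the root.
A seventh above G uses the letter F, and the major 7th above G-sharp is F-double-sharp.

F-double-sharp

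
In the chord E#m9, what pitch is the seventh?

D#

Root of E#m9 = E#. The 7th is a minor 7th: E# up a minor 7th → D#.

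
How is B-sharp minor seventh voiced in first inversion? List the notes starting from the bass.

In root position, B-sharp minor seventh is B-sharp–D-sharp–F-double-sharp–A-sharp.
First inversion puts the third (D-sharp) in the bass.

D-sharp, F-double-sharp, A-sharp, B-sharp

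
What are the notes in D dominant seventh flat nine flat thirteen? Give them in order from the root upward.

D dominant seventh flat nine flat thirteen: dominant seventh flat nine flat thirteen on D.
root → D
3rd (major 3rd) → F♯
5th (perfect 5th) → A
7th (minor 7th) → C
9th (minor 9th) → E♭
13th (minor 13th) → B♭

D, F♯, A, C, E♭, B♭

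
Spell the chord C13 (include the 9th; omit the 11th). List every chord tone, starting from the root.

C, E, G, Bb, D, A

C13: dominant thirteenth on C.
root → C
3rd (major 3rd) → E
5th (perfect 5th) → G
7th (minor 7th) → Bb
9th (major 9th) → D
13th (major 13th) → A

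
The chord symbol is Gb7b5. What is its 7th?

Fb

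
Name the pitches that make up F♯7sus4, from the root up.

F♯7sus4 is a dominant seventh suspended fourth built on F#.
F# — root
B — perfect 4th
C# — perfect 5th
E — minor 7th

F# B C# E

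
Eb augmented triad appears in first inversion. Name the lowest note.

G

Eb augmented triad in root position is Eb–G–B.
First inversion places the third in the bass, which is G.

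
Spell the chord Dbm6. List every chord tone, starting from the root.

Dbm6: minor sixth on Db.
- root: Db
- minor 3rd: Fb
- perfect 5th: Ab
- major 6th: Bb

Db – Fb – Ab – Bb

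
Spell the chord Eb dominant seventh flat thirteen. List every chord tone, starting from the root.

Eb dominant seventh flat thirteen is a dominant seventh flat thirteen built on E-flat.
Root: E-flat
Major 3rd (3rd): G
Perfect 5th (5th): B-flat
Minor 7th (7th): D-flat
Minor 13th (13th): C-flat

E-flat – G – B-flat – D-flat – C-flat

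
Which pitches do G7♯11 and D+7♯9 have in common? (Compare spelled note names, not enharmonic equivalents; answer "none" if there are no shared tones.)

D

G7♯11 = G, B, D, F, C♯.
D+7♯9 = D, F♯, A♯, C, E♯.
Shared: D.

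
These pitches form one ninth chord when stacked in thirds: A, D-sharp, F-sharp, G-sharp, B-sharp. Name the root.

Stacking in thirds gives G-sharp – B-sharp – D-sharp – F-sharp – A, so G-sharp is the root — G-sharp dominant seventh flat nine.

G-sharp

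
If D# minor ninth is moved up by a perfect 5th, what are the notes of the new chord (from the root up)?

A-sharp, C-sharp, E-sharp, G-sharp, B-sharp

Transposed root: D-sharp → A-sharp (perfect 5th up). So we spell A-sharp minor ninth:
A-sharp — root
C-sharp — minor 3rd
E-sharp — perfect 5th
G-sharp — minor 7th
B-sharp — major 9th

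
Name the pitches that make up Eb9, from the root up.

Eb9 is a dominant ninth built on Eb.
- root: Eb
- major 3rd: G
- perfect 5th: Bb
- minor 7th: Db
- major 9th: F

Eb, G, Bb, Db, F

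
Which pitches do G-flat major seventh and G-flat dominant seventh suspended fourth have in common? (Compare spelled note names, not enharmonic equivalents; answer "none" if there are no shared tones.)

G-flat, D-flat

G-flat major seventh: G-flat B-flat D-flat F
G-flat dominant seventh suspended fourth: G-flat C-flat D-flat F-flat
Common to both → G-flat, D-flat.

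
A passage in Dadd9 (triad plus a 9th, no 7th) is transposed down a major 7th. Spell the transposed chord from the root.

Transposed root: D → E♭ (major 7th down). So we spell E♭ added-ninth:
Root: E♭
Major 3rd (3rd): G
Perfect 5th (5th): B♭
Major 9th (9th): F

E♭  G  B♭  F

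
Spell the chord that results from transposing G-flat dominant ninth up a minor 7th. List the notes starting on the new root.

F-flat A-flat C-flat E-double-flat G-flat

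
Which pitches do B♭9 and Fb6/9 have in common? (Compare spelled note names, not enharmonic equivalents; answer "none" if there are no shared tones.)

B♭9 = Bb, D, F, Ab, C.
Fb6/9 = Fb, Ab, Cb, Db, Gb.
Shared: Ab.

Ab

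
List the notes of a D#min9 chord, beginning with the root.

D#  F#  A#  C#  E#

Root D#, quality minor ninth:
D# — root
F# — minor 3rd
A# — perfect 5th
C# — minor 7th
E# — major 9th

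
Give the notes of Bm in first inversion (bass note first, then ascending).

D, F♯, B

In root position, Bm is B–D–F♯.
First inversion puts the third (D) in the bass.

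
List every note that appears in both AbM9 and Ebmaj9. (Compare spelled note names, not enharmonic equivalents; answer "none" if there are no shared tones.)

Eb  G  Bb

AbM9 = Ab, C, Eb, G, Bb.
Ebmaj9 = Eb, G, Bb, D, F.
Shared: Eb, G, Bb.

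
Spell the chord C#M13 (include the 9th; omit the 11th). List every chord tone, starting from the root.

C#, E#, G#, B#, D#, A#

C#M13 is a major thirteenth built on C#.
root → C#
3rd (major 3rd) → E#
5th (perfect 5th) → G#
7th (major 7th) → B#
9th (major 9th) → D#
13th (major 13th) → A#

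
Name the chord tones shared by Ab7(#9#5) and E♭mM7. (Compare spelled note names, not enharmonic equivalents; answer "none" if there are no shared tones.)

Gb

Ab7(#9#5) = Ab, C, E, Gb, B.
E♭mM7 = Eb, Gb, Bb, D.
Shared: Gb.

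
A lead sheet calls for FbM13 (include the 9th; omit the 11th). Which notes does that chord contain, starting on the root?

Fb, Ab, Cb, Eb, Gb, Db

FbM13: major thirteenth on Fb.
Root: Fb
Major 3rd (3rd): Ab
Perfect 5th (5th): Cb
Major 7th (7th): Eb
Major 9th (9th): Gb
Major 13th (13th): Db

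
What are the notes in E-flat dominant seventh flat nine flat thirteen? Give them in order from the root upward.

Eb – G – Bb – Db – Fb – Cb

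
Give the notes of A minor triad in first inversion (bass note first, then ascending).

C E A

In root position, A minor triad is A–C–E.
First inversion puts the third (C) in the bass.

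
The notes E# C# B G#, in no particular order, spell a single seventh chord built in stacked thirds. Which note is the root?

Arranged so that each adjacent pair is a third by letter name: C# – E# – G# – B.
The bottom of that stack, C#, is the root (this is C# dominant seventh).

C#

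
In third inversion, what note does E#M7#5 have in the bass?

E#M7#5 in root position is E#–G##–B##–D##.
Third inversion places the seventh in the bass, which is D##.

D##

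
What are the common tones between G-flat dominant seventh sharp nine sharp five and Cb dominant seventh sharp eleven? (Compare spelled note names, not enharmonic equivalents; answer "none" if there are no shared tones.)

G-flat

G-flat dominant seventh sharp nine sharp five = G-flat, B-flat, D, F-flat, A.
Cb dominant seventh sharp eleven = C-flat, E-flat, G-flat, B-double-flat, F.
Shared: G-flat.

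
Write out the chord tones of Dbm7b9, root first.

Dbm7b9 is a minor seventh flat nine built on Db.
Root: Db
Minor 3rd (3rd): Fb
Perfect 5th (5th): Ab
Minor 7th (7th): Cb
Minor 9th (9th): Ebb

Db – Fb – Ab – Cb – Ebb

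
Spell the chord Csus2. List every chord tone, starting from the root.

C D G

Root C, quality suspended second:
root → C
2nd (major 2nd) → D
5th (perfect 5th) → G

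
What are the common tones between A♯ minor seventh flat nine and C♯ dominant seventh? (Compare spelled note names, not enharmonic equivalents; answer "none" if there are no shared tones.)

C-sharp – E-sharp – G-sharp – B

A♯ minor seventh flat nine: A-sharp C-sharp E-sharp G-sharp B
C♯ dominant seventh: C-sharp E-sharp G-sharp B
Common to both → C-sharp, E-sharp, G-sharp, B.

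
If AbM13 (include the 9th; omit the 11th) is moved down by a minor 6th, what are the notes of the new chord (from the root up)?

C E G B D A

Transposed root: Ab → C (minor 6th down). So we spell C major thirteenth:
C — root
E — major 3rd
G — perfect 5th
B — major 7th
D — major 9th
A — major 13th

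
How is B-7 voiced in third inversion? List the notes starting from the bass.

B-7 = B–D–F#–A; third inversion → seventh (A) lowest.

A B D F#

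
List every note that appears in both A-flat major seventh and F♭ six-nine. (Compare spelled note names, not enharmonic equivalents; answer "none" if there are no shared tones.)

A-flat major seventh = A-flat, C, E-flat, G.
F♭ six-nine = F-flat, A-flat, C-flat, D-flat, G-flat.
Shared: A-flat.

A-flat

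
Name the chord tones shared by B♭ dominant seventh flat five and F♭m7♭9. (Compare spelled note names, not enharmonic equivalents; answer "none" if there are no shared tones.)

B♭ dominant seventh flat five: Bb D Fb Ab
F♭m7♭9: Fb Abb Cb Ebb Gbb
Common to both → Fb.

Fb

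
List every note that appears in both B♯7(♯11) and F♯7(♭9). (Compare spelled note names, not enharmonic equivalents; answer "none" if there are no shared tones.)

A#

B♯7(♯11): B# D## F## A# E##
F♯7(♭9): F# A# C# E G
Common to both → A#.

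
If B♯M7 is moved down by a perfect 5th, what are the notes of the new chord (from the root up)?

A perfect 5th down from B# is E#, so the new chord is E# major seventh.
- root: E#
- major 3rd: G##
- perfect 5th: B#
- major 7th: D##

E#, G##, B#, D##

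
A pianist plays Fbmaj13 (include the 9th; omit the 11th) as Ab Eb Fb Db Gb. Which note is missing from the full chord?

Cb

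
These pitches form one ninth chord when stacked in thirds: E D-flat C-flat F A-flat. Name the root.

D-flat

Arranged so that each adjacent pair is a third by letter name: D-flat – F – A-flat – C-flat – E.
The bottom of that stack, D-flat, is the root (this is D-flat dominant seventh sharp nine).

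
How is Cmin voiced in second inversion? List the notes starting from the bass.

In root position, Cmin is C–Eb–G.
Second inversion puts the fifth (G) in the bass.

G  C  Eb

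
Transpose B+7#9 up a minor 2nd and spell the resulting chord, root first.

A minor 2nd up from B is C, so the new chord is C dominant seventh sharp nine sharp five.
- root: C
- major 3rd: E
- augmented 5th: G#
- minor 7th: Bb
- augmented 9th: D#

C E G# Bb D#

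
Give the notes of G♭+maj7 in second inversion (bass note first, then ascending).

In root position, G♭+maj7 is Gb–Bb–D–F.
Second inversion puts the fifth (D) in the bass.

D F Gb Bb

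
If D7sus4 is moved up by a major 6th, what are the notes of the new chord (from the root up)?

B – E – F# – A

A major 6th up from D is B, so the new chord is B dominant seventh suspended fourth.
Root: B
Perfect 4th (4th): E
Perfect 5th (5th): F#
Minor 7th (7th): A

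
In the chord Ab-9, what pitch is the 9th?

Ab-9 is built on A♭; its 9th is a major 9th above the root.
A second above A uses the letter B, and the major 9th above A♭ is B♭.

B♭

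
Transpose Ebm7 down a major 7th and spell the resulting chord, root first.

Fb, Abb, Cb, Ebb

A major 7th down from Eb is Fb, so the new chord is Fb minor seventh.
- root: Fb
- minor 3rd: Abb
- perfect 5th: Cb
- minor 7th: Ebb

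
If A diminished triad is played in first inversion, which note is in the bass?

C

A diminished triad = A–C–E-flat. First inversion → third in the bass = C.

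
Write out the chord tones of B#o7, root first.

B♯  D♯  F♯  A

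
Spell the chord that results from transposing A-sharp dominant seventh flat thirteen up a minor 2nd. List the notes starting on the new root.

B  D#  F#  A  G

Transposed root: A# → B (minor 2nd up). So we spell B dominant seventh flat thirteen:
Root: B
Major 3rd (3rd): D#
Perfect 5th (5th): F#
Minor 7th (7th): A
Minor 13th (13th): G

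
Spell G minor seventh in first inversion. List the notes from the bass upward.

In root position, G minor seventh is G–Bb–D–F.
First inversion puts the third (Bb) in the bass.

Bb  D  F  G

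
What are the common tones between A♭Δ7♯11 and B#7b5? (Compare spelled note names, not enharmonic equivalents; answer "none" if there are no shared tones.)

none

A♭Δ7♯11: Ab C Eb G D
B#7b5: B# D## F# A#
Common to both → none.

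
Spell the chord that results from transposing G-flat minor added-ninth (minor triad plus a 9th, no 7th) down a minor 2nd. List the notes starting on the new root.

F, Ab, C, G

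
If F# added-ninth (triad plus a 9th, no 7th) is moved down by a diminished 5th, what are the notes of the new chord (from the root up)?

B# D## F## C##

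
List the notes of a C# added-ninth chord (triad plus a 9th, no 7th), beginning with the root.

C# added-ninth: added-ninth on C-sharp.
C-sharp — root
E-sharp — major 3rd
G-sharp — perfect 5th
D-sharp — major 9th

C-sharp – E-sharp – G-sharp – D-sharp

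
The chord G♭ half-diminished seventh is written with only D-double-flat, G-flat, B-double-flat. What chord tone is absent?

G♭ half-diminished seventh = G-flat, B-double-flat, D-double-flat, F-flat. The voicing lacks the 7th (minor 7th), F-flat.

F-flat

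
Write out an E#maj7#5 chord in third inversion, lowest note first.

E#maj7#5 = E#–G##–B##–D##; third inversion → seventh (D##) lowest.

D## – E# – G## – B##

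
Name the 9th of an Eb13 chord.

Eb13 is built on Eb; its 9th is a major 9th above the root.
A second above E uses the letter F, and the major 9th above Eb is F.

F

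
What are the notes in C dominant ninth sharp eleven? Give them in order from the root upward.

C dominant ninth sharp eleven: dominant ninth sharp eleven on C.
root → C
3rd (major 3rd) → E
5th (perfect 5th) → G
7th (minor 7th) → B-flat
9th (major 9th) → D
11th (augmented 11th) → F-sharp

C – E – G – B-flat – D – F-sharp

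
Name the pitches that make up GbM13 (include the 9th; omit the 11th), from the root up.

Gb Bb Db F Ab Eb

GbM13: major thirteenth on Gb.
- root: Gb
- major 3rd: Bb
- perfect 5th: Db
- major 7th: F
- major 9th: Ab
- major 13th: Eb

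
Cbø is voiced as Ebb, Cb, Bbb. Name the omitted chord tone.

The full Cbø chord is Cb, Ebb, Gbb, Bbb.
Comparing with the voicing, the diminished 5th (5th) — Gbb — is absent.

Gbb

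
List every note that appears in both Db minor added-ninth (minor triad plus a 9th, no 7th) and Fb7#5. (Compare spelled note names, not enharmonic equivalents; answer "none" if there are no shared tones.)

Db minor added-ninth: Db Fb Ab Eb
Fb7#5: Fb Ab C Ebb
Common to both → Fb, Ab.

Fb  Ab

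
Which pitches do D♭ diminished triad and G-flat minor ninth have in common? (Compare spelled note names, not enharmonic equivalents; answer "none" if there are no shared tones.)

D♭ diminished triad = D-flat, F-flat, A-double-flat.
G-flat minor ninth = G-flat, B-double-flat, D-flat, F-flat, A-flat.
Shared: D-flat, F-flat.

D-flat, F-flat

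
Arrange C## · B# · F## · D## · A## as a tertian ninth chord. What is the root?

Arranged so that each adjacent pair is a third by letter name: B# – D## – F## – A## – C##.
The bottom of that stack, B#, is the root (this is B# major ninth).

B#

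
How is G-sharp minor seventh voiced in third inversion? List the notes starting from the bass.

F♯  G♯  B  D♯

In root position, G-sharp minor seventh is G♯–B–D♯–F♯.
Third inversion puts the seventh (F♯) in the bass.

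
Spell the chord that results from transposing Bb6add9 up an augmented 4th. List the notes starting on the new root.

An augmented 4th up from B♭ is E, so the new chord is E six-nine.
E — root
G♯ — major 3rd
B — perfect 5th
C♯ — major 6th
F♯ — major 9th

E G♯ B C♯ F♯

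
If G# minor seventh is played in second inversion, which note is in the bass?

D-sharp

G# minor seventh in root position is G-sharp–B–D-sharp–F-sharp.
Second inversion places the fifth in the bass, which is D-sharp.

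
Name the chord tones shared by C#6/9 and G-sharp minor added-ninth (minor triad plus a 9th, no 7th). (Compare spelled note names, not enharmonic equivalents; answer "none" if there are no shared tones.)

G#, A#, D#

C#6/9: C# E# G# A# D#
G-sharp minor added-ninth: G# B D# A#
Common to both → G#, A#, D#.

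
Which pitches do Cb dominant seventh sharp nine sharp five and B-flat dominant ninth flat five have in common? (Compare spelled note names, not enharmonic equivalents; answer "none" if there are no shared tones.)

Cb dominant seventh sharp nine sharp five = C-flat, E-flat, G, B-double-flat, D.
B-flat dominant ninth flat five = B-flat, D, F-flat, A-flat, C.
Shared: D.

D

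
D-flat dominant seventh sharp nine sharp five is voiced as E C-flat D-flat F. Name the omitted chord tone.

The full D-flat dominant seventh sharp nine sharp five chord is D-flat, F, A, C-flat, E.
Comparing with the voicing, the augmented 5th (5th) — A — is absent.

A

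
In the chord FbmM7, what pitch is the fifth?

Cb

FbmM7 is built on Fb; its 5th is a perfect 5th above the root.
A fifth above F uses the letter C, and the perfect 5th above Fb is Cb.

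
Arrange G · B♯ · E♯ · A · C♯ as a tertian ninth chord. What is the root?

Stacking in thirds gives A – C♯ – E♯ – G – B♯, so A is the root — A dominant seventh sharp nine sharp five.

A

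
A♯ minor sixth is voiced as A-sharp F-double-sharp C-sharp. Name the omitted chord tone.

The full A♯ minor sixth chord is A-sharp, C-sharp, E-sharp, F-double-sharp.
Comparing with the voicing, the perfect 5th (5th) — E-sharp — is absent.

E-sharp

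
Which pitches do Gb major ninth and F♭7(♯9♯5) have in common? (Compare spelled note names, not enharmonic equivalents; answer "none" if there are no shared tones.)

Gb major ninth: G♭ B♭ D♭ F A♭
F♭7(♯9♯5): F♭ A♭ C E𝄫 G
Common to both → A♭.

A♭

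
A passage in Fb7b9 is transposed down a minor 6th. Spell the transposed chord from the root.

A minor 6th down from Fb is Ab, so the new chord is Ab dominant seventh flat nine.
- root: Ab
- major 3rd: C
- perfect 5th: Eb
- minor 7th: Gb
- minor 9th: Bbb

Ab – C – Eb – Gb – Bbb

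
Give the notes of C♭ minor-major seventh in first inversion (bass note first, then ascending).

Ebb, Gb, Bb, Cb

In root position, C♭ minor-major seventh is Cb–Ebb–Gb–Bb.
First inversion puts the third (Ebb) in the bass.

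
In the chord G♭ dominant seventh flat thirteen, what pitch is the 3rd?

B-flat

G♭ dominant seventh flat thirteen is built on G-flat; its 3rd is a major 3rd above the root.
A third above G uses the letter B, and the major 3rd above G-flat is B-flat.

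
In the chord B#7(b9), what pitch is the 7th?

A#

B#7(b9) is built on B#; its 7th is a minor 7th above the root.
A seventh above B uses the letter A, and the minor 7th above B# is A#.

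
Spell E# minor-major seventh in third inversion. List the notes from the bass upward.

D## E# G# B#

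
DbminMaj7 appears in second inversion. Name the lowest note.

DbminMaj7 = D♭–F♭–A♭–C. Second inversion → fifth in the bass = A♭.

A♭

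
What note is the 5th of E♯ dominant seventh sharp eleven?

E♯ dominant seventh sharp eleven is built on E#; its 5th is a perfect 5th above the root.
A fifth above E uses the letter B, and the perfect 5th above E# is B#.

B#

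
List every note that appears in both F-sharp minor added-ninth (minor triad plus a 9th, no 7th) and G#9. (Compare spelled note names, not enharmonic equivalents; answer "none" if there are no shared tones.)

F-sharp minor added-ninth = F#, A, C#, G#.
G#9 = G#, B#, D#, F#, A#.
Shared: F#, G#.

F# – G#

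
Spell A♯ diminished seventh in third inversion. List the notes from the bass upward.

A♯ diminished seventh = A♯–C♯–E–G; third inversion → seventh (G) lowest.

G, A♯, C♯, E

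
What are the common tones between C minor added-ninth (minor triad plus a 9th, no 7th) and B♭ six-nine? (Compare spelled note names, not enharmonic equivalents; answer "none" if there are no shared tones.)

C minor added-ninth = C, E-flat, G, D.
B♭ six-nine = B-flat, D, F, G, C.
Shared: C, G, D.

C, G, D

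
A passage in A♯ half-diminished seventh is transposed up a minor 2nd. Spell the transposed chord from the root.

A minor 2nd up from A# is B, so the new chord is B half-diminished seventh.
- root: B
- minor 3rd: D
- diminished 5th: F
- minor 7th: A

B  D  F  A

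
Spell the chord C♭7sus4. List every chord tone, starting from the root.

Root Cb, quality dominant seventh suspended fourth:
- root: Cb
- perfect 4th: Fb
- perfect 5th: Gb
- minor 7th: Bbb

Cb – Fb – Gb – Bbb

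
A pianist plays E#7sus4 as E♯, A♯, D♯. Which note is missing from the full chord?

The full E#7sus4 chord is E♯, A♯, B♯, D♯.
Comparing with the voicing, the perfect 5th (5th) — B♯ — is absent.

B♯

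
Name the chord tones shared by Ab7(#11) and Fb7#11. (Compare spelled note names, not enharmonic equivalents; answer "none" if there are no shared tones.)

Ab

Ab7(#11) = Ab, C, Eb, Gb, D.
Fb7#11 = Fb, Ab, Cb, Ebb, Bb.
Shared: Ab.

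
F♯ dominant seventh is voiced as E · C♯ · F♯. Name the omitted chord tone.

A♯

F♯ dominant seventh = F♯, A♯, C♯, E. The voicing lacks the 3rd (major 3rd), A♯.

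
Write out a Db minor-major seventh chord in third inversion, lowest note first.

C, D♭, F♭, A♭

Db minor-major seventh = D♭–F♭–A♭–C; third inversion → seventh (C) lowest.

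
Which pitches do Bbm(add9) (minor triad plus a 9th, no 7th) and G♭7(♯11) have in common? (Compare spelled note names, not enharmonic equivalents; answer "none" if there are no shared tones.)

Bbm(add9): B♭ D♭ F C
G♭7(♯11): G♭ B♭ D♭ F♭ C
Common to both → B♭, D♭, C.

B♭ – D♭ – C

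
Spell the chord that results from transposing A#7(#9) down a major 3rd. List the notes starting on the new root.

F♯  A♯  C♯  E  G𝄪

A major 3rd down from A♯ is F♯, so the new chord is F♯ dominant seventh sharp nine.
root → F♯
3rd (major 3rd) → A♯
5th (perfect 5th) → C♯
7th (minor 7th) → E
9th (augmented 9th) → G𝄪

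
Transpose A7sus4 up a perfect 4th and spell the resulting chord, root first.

D G A C

A up a perfect 4th → D. New chord: D dominant seventh suspended fourth.
Root: D
Perfect 4th (4th): G
Perfect 5th (5th): A
Minor 7th (7th): C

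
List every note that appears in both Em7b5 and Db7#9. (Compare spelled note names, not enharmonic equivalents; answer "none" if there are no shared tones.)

E

Em7b5 = E, G, Bb, D.
Db7#9 = Db, F, Ab, Cb, E.
Shared: E.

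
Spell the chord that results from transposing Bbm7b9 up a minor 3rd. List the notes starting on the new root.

Transposed root: Bb → Db (minor 3rd up). So we spell Db minor seventh flat nine:
Root: Db
Minor 3rd (3rd): Fb
Perfect 5th (5th): Ab
Minor 7th (7th): Cb
Minor 9th (9th): Ebb

Db – Fb – Ab – Cb – Ebb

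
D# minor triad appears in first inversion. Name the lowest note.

D# minor triad = D-sharp–F-sharp–A-sharp. First inversion → third in the bass = F-sharp.

F-sharp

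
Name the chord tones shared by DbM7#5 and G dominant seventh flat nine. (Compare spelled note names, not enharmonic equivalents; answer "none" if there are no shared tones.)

DbM7#5 = Db, F, A, C.
G dominant seventh flat nine = G, B, D, F, Ab.
Shared: F.

F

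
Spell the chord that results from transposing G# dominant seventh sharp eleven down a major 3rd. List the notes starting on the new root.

G-sharp down a major 3rd → E. New chord: E dominant seventh sharp eleven.
E — root
G-sharp — major 3rd
B — perfect 5th
D — minor 7th
A-sharp — augmented 11th

E, G-sharp, B, D, A-sharp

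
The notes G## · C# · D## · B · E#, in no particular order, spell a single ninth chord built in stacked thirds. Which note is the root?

C#

Arranged so that each adjacent pair is a third by letter name: C# – E# – G## – B – D##.
The bottom of that stack, C#, is the root (this is C# dominant seventh sharp nine sharp five).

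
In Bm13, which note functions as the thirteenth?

G#

Bm13 is built on B; its 13th is a major 13th above the root.
A sixth above B uses the letter G, and the major 13th above B is G#.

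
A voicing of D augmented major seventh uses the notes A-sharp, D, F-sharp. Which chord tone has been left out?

The full D augmented major seventh chord is D, F-sharp, A-sharp, C-sharp.
Comparing with the voicing, the major 7th (7th) — C-sharp — is absent.

C-sharp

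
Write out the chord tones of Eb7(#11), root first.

Eb, G, Bb, Db, A

Eb7(#11): dominant seventh sharp eleven on Eb.
Root: Eb
Major 3rd (3rd): G
Perfect 5th (5th): Bb
Minor 7th (7th): Db
Augmented 11th (11th): A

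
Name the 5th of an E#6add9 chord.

B#

E#6add9 is built on E#; its 5th is a perfect 5th above the root.
A fifth above E uses the letter B, and the perfect 5th above E# is B#.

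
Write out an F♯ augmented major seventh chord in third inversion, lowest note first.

In root position, F♯ augmented major seventh is F-sharp–A-sharp–C-double-sharp–E-sharp.
Third inversion puts the seventh (E-sharp) in the bass.

E-sharp, F-sharp, A-sharp, C-double-sharp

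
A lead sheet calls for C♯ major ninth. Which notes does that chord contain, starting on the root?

C♯ major ninth is a major ninth built on C#.
- root: C#
- major 3rd: E#
- perfect 5th: G#
- major 7th: B#
- major 9th: D#

C# E# G# B# D#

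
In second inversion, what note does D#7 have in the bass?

D#7 = D♯–F𝄪–A♯–C♯. Second inversion → fifth in the bass = A♯.

A♯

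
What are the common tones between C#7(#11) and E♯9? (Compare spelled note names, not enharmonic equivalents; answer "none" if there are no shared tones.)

E♯, F𝄪

C#7(#11): C♯ E♯ G♯ B F𝄪
E♯9: E♯ G𝄪 B♯ D♯ F𝄪
Common to both → E♯, F𝄪.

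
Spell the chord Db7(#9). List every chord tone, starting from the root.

Db  F  Ab  Cb  E

Db7(#9) is a dominant seventh sharp nine built on Db.
root → Db
3rd (major 3rd) → F
5th (perfect 5th) → Ab
7th (minor 7th) → Cb
9th (augmented 9th) → E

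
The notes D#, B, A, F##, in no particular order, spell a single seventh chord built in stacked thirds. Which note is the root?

B

Arranged so that each adjacent pair is a third by letter name: B – D# – F## – A.
The bottom of that stack, B, is the root (this is B augmented seventh).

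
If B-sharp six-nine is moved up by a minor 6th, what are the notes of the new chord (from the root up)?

G#, B#, D#, E#, A#

A minor 6th up from B# is G#, so the new chord is G# six-nine.
- root: G#
- major 3rd: B#
- perfect 5th: D#
- major 6th: E#
- major 9th: A#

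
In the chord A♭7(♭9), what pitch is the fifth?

Eb

Root of A♭7(♭9) = Ab. The 5th is a perfect 5th: Ab up a perfect 5th → Eb.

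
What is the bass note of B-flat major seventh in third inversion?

A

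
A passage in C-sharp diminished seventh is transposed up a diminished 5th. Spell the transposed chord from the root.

A diminished 5th up from C♯ is G, so the new chord is G diminished seventh.
Root: G
Minor 3rd (3rd): B♭
Diminished 5th (5th): D♭
Diminished 7th (7th): F♭

G, B♭, D♭, F♭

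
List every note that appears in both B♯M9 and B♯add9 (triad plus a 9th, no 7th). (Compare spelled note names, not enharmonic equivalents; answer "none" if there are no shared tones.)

B#  D##  F##  C##

B♯M9: B# D## F## A## C##
B♯add9: B# D## F## C##
Common to both → B#, D##, F##, C##.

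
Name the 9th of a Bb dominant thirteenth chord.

C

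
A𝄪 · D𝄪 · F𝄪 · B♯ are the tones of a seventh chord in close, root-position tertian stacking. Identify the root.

Arranged so that each adjacent pair is a third by letter name: B♯ – D𝄪 – F𝄪 – A𝄪.
The bottom of that stack, B♯, is the root (this is B♯ major seventh).

B♯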